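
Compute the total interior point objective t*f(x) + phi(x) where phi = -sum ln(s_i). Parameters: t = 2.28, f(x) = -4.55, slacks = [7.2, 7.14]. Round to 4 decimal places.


Step 1: Compute log-barrier.
ln values: [1.9741, 1.9657]
phi = -(1.9741 + 1.9657) = -3.9398
Step 2: Compute augmented objective.
t*f(x) = 2.28*-4.55 = -10.374
Total = -10.374 - 3.9398 = -14.3138


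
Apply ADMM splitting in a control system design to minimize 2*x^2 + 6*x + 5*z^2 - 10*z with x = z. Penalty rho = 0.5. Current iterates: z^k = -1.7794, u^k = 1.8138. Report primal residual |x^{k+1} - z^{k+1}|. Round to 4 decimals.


ADMM iteration with rho = 0.5, z^k = -1.7794, u^k = 1.8138
Step 1: x-update.
Minimize 2*x^2 + 6*x + (0.5/2)*(x + 1.7794 + 1.8138)^2
FOC: (2*2 + 0.5)*x = -6 + 0.5*(-1.7794 - 1.8138)
x^{k+1} = -1.7326
Step 2: z-update.
Minimize 5*z^2 - 10*z + (0.5/2)*(-1.7326 - z + 1.8138)^2
FOC: (2*5 + 0.5)*z = 10 + 0.5*(-1.7326 + 1.8138)
z^{k+1} = 0.9562
Step 3: u-update.
u^{k+1} = 1.8138 - 1.7326 - 0.9562 = -0.875
Step 4: Primal residual = |-1.7326 - 0.9562| = 2.6888


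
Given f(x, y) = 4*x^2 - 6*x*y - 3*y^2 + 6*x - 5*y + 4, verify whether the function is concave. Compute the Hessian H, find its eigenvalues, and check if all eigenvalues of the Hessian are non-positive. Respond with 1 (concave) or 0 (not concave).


The Hessian of f(x,y) = 4*x^2 - 6*x*y - 3*y^2 + 6*x - 5*y + 4 is:
H = [[8, -6], [-6, -6]]
Trace = 8 - 6 = 2
Determinant = 8*-6 - (-6)^2 = -84
Discriminant = (2)^2 - 4*-84 = 340.0
Eigenvalues: lambda_1 = -8.2195, lambda_2 = 10.2195
The function is not concave.

0


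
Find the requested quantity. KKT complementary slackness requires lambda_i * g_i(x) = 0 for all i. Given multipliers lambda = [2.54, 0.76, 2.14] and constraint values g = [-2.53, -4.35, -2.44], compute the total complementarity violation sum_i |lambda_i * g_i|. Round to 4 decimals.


KKT complementary slackness check:
lambda_1 * g_1 = 2.54 * -2.53 = -6.4262
lambda_2 * g_2 = 0.76 * -4.35 = -3.306
lambda_3 * g_3 = 2.14 * -2.44 = -5.2216
Total violation = 6.4262 + 3.306 + 5.2216 = 14.9538


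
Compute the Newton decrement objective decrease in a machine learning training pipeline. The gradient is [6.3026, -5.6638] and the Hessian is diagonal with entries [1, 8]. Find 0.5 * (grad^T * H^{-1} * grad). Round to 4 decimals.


Step 1: H is diagonal, so H^(-1) * g = [6.3026, -0.708].
Step 2: g^T H^(-1) g = sum_i g_i^2 / H_ii
  = (6.3026)^2/1 + (-5.6638)^2/8
  = 39.7228 + 4.0098 = 43.7326
Step 3: Objective decrease = 0.5 * g^T H^(-1) g = 21.8663


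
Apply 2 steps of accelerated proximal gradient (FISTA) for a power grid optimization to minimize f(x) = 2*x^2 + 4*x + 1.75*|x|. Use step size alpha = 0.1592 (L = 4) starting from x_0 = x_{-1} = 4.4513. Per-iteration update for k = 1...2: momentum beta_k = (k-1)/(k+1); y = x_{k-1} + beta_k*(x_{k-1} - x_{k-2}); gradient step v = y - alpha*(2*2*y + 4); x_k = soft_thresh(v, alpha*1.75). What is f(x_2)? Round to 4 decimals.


FISTA on f(x) = 2*x^2 + 4*x + 1.75*|x|
L = 4, alpha = 0.1592
Iteration 1: beta = 0.0, y = 4.4513 + 0.0*(4.4513 - 4.4513) = 4.4513
  grad(y) = 21.8052, v = y - alpha*grad = 0.9799
  prox(v) = soft_thresh(0.9799, 0.2786) = 0.7013
Iteration 2: beta = 0.3333, y = 0.7013 + 0.3333*(0.7013 - 4.4513) = -0.5487
  grad(y) = 1.8053, v = y - alpha*grad = -0.8361
  prox(v) = soft_thresh(-0.8361, 0.2786) = -0.5575
f(x_2) = 2*(-0.5575)^2 + 4*(-0.5575) + 1.75*|-0.5575| = -0.6328


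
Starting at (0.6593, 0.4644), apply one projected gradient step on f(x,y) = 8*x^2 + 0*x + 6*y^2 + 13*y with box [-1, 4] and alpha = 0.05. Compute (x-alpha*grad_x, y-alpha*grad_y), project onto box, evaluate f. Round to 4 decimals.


Step 1: Compute gradient at (0.6593, 0.4644).
grad_x = 2*8*0.6593 + 0 = 10.5488
grad_y = 2*6*0.4644 + 13 = 18.5728
Step 2: Gradient step.
x_raw = 0.6593 - 0.05*10.5488 = 0.1319
y_raw = 0.4644 - 0.05*18.5728 = -0.4642
Step 3: Project onto [-1, 4].
x_proj = clip(0.1319) = 0.1319
y_proj = clip(-0.4642) = -0.4642
Step 4: Evaluate f.
f(0.1319, -0.4642) = -4.6029


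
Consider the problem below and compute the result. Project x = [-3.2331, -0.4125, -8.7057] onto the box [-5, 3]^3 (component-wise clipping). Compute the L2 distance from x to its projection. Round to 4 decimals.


Project each component onto [-5, 3].
clip(-3.2331) = -3.2331, clip(-0.4125) = -0.4125, clip(-8.7057) = -5.0
Projection = [-3.2331, -0.4125, -5.0]
Squared diffs: [0.0, 0.0, 13.7322]
Distance = sqrt(13.7322) = 3.7057


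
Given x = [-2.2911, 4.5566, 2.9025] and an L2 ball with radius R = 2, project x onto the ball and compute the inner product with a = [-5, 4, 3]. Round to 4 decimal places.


Step 1: Compute ||x|| (intermediates to 6 decimals).
||x|| = sqrt((-2.2911)^2 + 4.5566^2 + 2.9025^2) = 5.868241
Step 2: Project.
Since ||x|| > R, scale = R/||x|| = 2/5.868241 = 0.340818, proj(x) = scale * x
proj(x) = [-0.780848, 1.552971, 0.989224]
Step 3: Dot product.
a^T * proj(x) = -5*(-0.780848) + 4*1.552971 + 3*0.989224 = 13.0838


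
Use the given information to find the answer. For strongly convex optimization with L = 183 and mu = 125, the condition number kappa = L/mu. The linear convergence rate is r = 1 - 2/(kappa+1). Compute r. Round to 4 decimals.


Step 1: Compute the condition number.
kappa = L/mu = 183/125 = 1.464
Step 2: Compute the convergence rate.
r = 1 - 2/(kappa + 1) = 1 - 2*mu/(L + mu) = (L - mu)/(L + mu) = 58/308 = 0.1883


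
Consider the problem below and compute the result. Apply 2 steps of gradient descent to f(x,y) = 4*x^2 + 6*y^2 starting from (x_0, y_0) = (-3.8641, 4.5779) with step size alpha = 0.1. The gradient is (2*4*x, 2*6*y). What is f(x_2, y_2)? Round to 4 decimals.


Gradient descent on f(x,y) = 4*x^2 + 6*y^2.
Starting point: (-3.8641, 4.5779), alpha = 0.1
Step 1: grad_x = 2*4*-3.8641 = -30.9128, grad_y = 2*6*4.5779 = 54.9348
  x_1 = -3.8641 - 0.1*-30.9128 = -0.7728
  y_1 = 4.5779 - 0.1*54.9348 = -0.9156
Step 2: grad_x = 2*4*-0.7728 = -6.1826, grad_y = 2*6*-0.9156 = -10.987
  x_2 = -0.7728 - 0.1*-6.1826 = -0.1546
  y_2 = -0.9156 - 0.1*-10.987 = 0.1831
f(-0.1546, 0.1831) = 4*(-0.1546)^2 + 6*0.1831^2 = 0.2967


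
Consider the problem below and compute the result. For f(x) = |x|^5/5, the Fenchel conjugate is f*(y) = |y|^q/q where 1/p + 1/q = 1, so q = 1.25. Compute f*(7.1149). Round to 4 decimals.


The conjugate exponent q satisfies 1/p + 1/q = 1.
p = 5, so q = 5/(5 - 1) = 1.25
|y|^q = 7.1149^1.25 = 11.6201
f*(7.1149) = 11.6201 / 1.25 = 9.2961


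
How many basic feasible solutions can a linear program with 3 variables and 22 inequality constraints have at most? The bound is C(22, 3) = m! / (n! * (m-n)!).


Each vertex corresponds to some choice of n active constraints out of m, so the number of vertices is at most C(m, n) = m! / (n!(m-n)!).
m = 22, n = 3
Numerator: 22 * 21 * 20
Denominator: 3! = 6
C(22, 3) = 1540


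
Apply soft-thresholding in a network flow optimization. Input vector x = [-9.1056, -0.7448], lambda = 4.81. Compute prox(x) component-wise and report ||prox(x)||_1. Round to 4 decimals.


Soft-thresholding with lambda = 4.81:
prox(-9.1056) = sign(-9.1056)*max(|-9.1056| - 4.81, 0) = -4.2956
prox(-0.7448) = sign(-0.7448)*max(|-0.7448| - 4.81, 0) = 0.0
prox(x) = [-4.2956, 0.0]
||prox(x)||_1 = 4.2956 + 0.0 = 4.2956


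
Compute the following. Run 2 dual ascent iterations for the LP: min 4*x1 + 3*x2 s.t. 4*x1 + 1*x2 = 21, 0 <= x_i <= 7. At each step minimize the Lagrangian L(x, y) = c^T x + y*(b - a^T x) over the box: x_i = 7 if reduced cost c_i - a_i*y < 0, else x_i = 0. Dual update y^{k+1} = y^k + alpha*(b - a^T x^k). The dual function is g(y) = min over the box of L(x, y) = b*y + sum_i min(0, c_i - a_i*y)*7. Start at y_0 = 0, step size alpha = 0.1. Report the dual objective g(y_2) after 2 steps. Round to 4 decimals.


Dual ascent for LP: min 4*x1 + 3*x2, 4*x1 + 1*x2 = 21, 0 <= x_i <= 7
Step 1: y^k = 0.0, reduced costs: (4.0, 3.0)
  x^k = (0.0, 0.0), subgradient = b - a^T x = 21.0
  y^{k+1} = 0.0 + 0.1*21.0 = 2.1
Step 2: y^k = 2.1, reduced costs: (-4.4, 0.9)
  x^k = (7.0, 0.0), subgradient = b - a^T x = -7.0
  y^{k+1} = 2.1 + 0.1*-7.0 = 1.4
Dual objective at y_2 = 1.4: reduced costs (-1.6, 1.6), box minimizer x = (7.0, 0.0)
g(y_2) = b*y + (c1 - a1*y)*x1 + (c2 - a2*y)*x2 = 21*1.4 + (-1.6)*7.0 + 1.6*0.0 = 29.4 - 11.2 + 0.0 = 18.2


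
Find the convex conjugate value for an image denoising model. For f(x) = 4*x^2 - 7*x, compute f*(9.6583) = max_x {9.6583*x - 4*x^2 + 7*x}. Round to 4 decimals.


f*(y) = sup_x {y*x - a*x^2 - b*x} = sup_x {(y-b)*x - a*x^2}
FOC: (y - b) - 2a*x = 0 => x* = (y - b)/(2a)
x* = (9.6583 + 7)/(2*4) = 2.0823
f*(9.6583) = (y-b)^2/(4a) = (9.6583 + 7)^2/(4*4)
= 277.499/16 = 17.3437


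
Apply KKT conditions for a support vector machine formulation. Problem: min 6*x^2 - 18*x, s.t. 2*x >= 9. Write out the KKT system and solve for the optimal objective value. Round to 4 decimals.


Step 1: Try lambda = 0 (constraint inactive).
x_unc = 18/(2*6) = 1.5
Check: 2*1.5 = 3.0 < 9 -- violated!
Step 2: Constraint must be active: 2*x = 9
x* = 9/2 = 4.5
lambda = (2*6*4.5 - 18)/2 = 18.0
Step 3: Compute optimal value.
f(x*) = 6*4.5^2 - 18*4.5 = 40.5


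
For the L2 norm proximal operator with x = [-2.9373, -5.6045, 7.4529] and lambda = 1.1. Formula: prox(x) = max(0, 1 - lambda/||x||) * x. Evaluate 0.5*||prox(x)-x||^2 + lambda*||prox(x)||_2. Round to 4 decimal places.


Step 1: Compute ||x||.
||x|| = 9.7767
Step 2: Compute scaling factor.
scale = max(0, 1 - 1.1/9.7767) = 0.8875
Step 3: prox(x) = [-2.6068, -4.9739, 6.6144]
||prox(x)|| = 8.6767
Step 4: Proximal objective.
0.5*||prox-x||^2 = 0.605
lambda*||prox|| = 9.5444
Total = 10.1494


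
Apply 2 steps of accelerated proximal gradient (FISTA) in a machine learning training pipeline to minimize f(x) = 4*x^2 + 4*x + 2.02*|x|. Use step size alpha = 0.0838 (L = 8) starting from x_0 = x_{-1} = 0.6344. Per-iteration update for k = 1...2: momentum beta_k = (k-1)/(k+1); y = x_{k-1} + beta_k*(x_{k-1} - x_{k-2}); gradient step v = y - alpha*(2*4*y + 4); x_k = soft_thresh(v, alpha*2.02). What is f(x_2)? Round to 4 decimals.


FISTA on f(x) = 4*x^2 + 4*x + 2.02*|x|
L = 8, alpha = 0.0838
Iteration 1: beta = 0.0, y = 0.6344 + 0.0*(0.6344 - 0.6344) = 0.6344
  grad(y) = 9.0752, v = y - alpha*grad = -0.1261
  prox(v) = soft_thresh(-0.1261, 0.1693) = 0.0
Iteration 2: beta = 0.3333, y = 0.0 + 0.3333*(0.0 - 0.6344) = -0.2115
  grad(y) = 2.3083, v = y - alpha*grad = -0.4049
  prox(v) = soft_thresh(-0.4049, 0.1693) = -0.2356
f(x_2) = 4*(-0.2356)^2 + 4*(-0.2356) + 2.02*|-0.2356| = -0.2445


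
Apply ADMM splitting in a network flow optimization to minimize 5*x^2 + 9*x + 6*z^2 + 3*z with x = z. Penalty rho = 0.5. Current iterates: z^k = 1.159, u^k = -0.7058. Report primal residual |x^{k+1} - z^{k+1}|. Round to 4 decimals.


ADMM iteration with rho = 0.5, z^k = 1.159, u^k = -0.7058
Step 1: x-update.
Minimize 5*x^2 + 9*x + (0.5/2)*(x - 1.159 - 0.7058)^2
FOC: (2*5 + 0.5)*x = -9 + 0.5*(1.159 + 0.7058)
x^{k+1} = -0.7683
Step 2: z-update.
Minimize 6*z^2 + 3*z + (0.5/2)*(-0.7683 - z - 0.7058)^2
FOC: (2*6 + 0.5)*z = -3 + 0.5*(-0.7683 - 0.7058)
z^{k+1} = -0.299
Step 3: u-update.
u^{k+1} = -0.7058 - 0.7683 + 0.299 = -1.1752
Step 4: Primal residual = |-0.7683 + 0.299| = 0.4694


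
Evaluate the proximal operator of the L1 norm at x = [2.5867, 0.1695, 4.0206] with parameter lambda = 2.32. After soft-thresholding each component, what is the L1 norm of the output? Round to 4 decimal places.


Soft-thresholding with lambda = 2.32:
prox(2.5867) = sign(2.5867)*max(|2.5867| - 2.32, 0) = 0.2667
prox(0.1695) = sign(0.1695)*max(|0.1695| - 2.32, 0) = 0.0
prox(4.0206) = sign(4.0206)*max(|4.0206| - 2.32, 0) = 1.7006
prox(x) = [0.2667, 0.0, 1.7006]
||prox(x)||_1 = 0.2667 + 0.0 + 1.7006 = 1.9673


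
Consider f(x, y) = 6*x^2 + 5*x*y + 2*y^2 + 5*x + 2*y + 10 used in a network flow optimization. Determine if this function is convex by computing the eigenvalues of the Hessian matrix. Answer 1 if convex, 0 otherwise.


The Hessian of f(x,y) = 6*x^2 + 5*x*y + 2*y^2 + 5*x + 2*y + 10 is:
H = [[12, 5], [5, 4]]
Trace = 12 + 4 = 16
Determinant = 12*4 - (5)^2 = 23
Discriminant = (16)^2 - 4*23 = 164.0
Eigenvalues: lambda_1 = 1.5969, lambda_2 = 14.4031
The function is convex.

1


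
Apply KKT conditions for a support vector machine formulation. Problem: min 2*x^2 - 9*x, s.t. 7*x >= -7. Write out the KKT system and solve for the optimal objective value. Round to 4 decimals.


Step 1: Try lambda = 0 (constraint inactive).
Stationarity: 2*2*x - 9 = 0
x* = 9/(2*2) = 2.25
Check constraint: 7*2.25 = 15.75 >= -7 -- satisfied.
Step 2: Compute optimal value.
f(x*) = 2*2.25^2 - 9*2.25 = -10.125


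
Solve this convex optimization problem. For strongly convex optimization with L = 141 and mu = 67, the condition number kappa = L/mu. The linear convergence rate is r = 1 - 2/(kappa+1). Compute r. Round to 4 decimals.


Step 1: Compute the condition number.
kappa = L/mu = 141/67 = 2.1045
Step 2: Compute the convergence rate.
r = 1 - 2/(kappa + 1) = 1 - 2*mu/(L + mu) = (L - mu)/(L + mu) = 74/208 = 0.3558


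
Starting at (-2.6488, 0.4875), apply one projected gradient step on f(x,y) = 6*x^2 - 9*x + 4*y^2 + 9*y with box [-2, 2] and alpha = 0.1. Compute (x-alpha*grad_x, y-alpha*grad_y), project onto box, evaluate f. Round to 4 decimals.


Step 1: Compute gradient at (-2.6488, 0.4875).
grad_x = 2*6*-2.6488 - 9 = -40.7856
grad_y = 2*4*0.4875 + 9 = 12.9
Step 2: Gradient step.
x_raw = -2.6488 - 0.1*-40.7856 = 1.4298
y_raw = 0.4875 - 0.1*12.9 = -0.8025
Step 3: Project onto [-2, 2].
x_proj = clip(1.4298) = 1.4298
y_proj = clip(-0.8025) = -0.8025
Step 4: Evaluate f.
f(1.4298, -0.8025) = -5.249


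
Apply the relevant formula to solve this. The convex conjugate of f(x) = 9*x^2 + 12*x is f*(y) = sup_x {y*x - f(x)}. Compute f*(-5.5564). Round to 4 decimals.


f*(y) = sup_x {y*x - a*x^2 - b*x} = sup_x {(y-b)*x - a*x^2}
FOC: (y - b) - 2a*x = 0 => x* = (y - b)/(2a)
x* = (-5.5564 - 12)/(2*9) = -0.9754
f*(-5.5564) = (y-b)^2/(4a) = (-5.5564 - 12)^2/(4*9)
= 308.2272/36 = 8.5619


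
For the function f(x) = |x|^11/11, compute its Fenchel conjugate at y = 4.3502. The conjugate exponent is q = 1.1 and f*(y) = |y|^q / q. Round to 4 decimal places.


The conjugate exponent q satisfies 1/p + 1/q = 1.
p = 11, so q = 11/(11 - 1) = 1.1
|y|^q = 4.3502^1.1 = 5.0392
f*(4.3502) = 5.0392 / 1.1 = 4.5811


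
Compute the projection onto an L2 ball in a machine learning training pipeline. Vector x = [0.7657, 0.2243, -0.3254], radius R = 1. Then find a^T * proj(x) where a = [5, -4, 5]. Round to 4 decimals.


Step 1: Compute ||x|| (intermediates to 6 decimals).
||x|| = sqrt(0.7657^2 + 0.2243^2 + (-0.3254)^2) = 0.86168
Step 2: Project.
Since ||x|| <= R, proj = x (no scaling needed).
proj(x) = [0.7657, 0.2243, -0.3254]
Step 3: Dot product.
a^T * proj(x) = 5*0.7657 - 4*0.2243 + 5*(-0.3254) = 1.3043


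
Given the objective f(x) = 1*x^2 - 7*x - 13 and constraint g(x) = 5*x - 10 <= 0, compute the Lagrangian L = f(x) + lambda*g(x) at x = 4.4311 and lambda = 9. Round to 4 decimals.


Step 1: Evaluate f(x).
f(4.4311) = 1*4.4311^2 - 7*4.4311 - 13 = -24.3831
Step 2: Evaluate g(x).
g(4.4311) = 5*4.4311 - 10 = 12.1555
Step 3: Compute Lagrangian.
L = -24.3831 + 9*12.1555 = 85.0164


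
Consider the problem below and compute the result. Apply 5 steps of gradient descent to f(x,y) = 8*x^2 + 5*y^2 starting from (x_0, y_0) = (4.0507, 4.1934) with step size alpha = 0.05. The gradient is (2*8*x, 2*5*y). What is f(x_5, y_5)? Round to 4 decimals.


Gradient descent on f(x,y) = 8*x^2 + 5*y^2.
Starting point: (4.0507, 4.1934), alpha = 0.05
Step 1: grad_x = 2*8*4.0507 = 64.8112, grad_y = 2*5*4.1934 = 41.934
  x_1 = 4.0507 - 0.05*64.8112 = 0.8101
  y_1 = 4.1934 - 0.05*41.934 = 2.0967
Step 2: grad_x = 2*8*0.8101 = 12.9622, grad_y = 2*5*2.0967 = 20.967
  x_2 = 0.8101 - 0.05*12.9622 = 0.162
  y_2 = 2.0967 - 0.05*20.967 = 1.0484
Step 3: grad_x = 2*8*0.162 = 2.5924, grad_y = 2*5*1.0484 = 10.4835
  x_3 = 0.162 - 0.05*2.5924 = 0.0324
  y_3 = 1.0484 - 0.05*10.4835 = 0.5242
Step 4: grad_x = 2*8*0.0324 = 0.5185, grad_y = 2*5*0.5242 = 5.2418
  x_4 = 0.0324 - 0.05*0.5185 = 0.0065
  y_4 = 0.5242 - 0.05*5.2418 = 0.2621
Step 5: grad_x = 2*8*0.0065 = 0.1037, grad_y = 2*5*0.2621 = 2.6209
  x_5 = 0.0065 - 0.05*0.1037 = 0.0013
  y_5 = 0.2621 - 0.05*2.6209 = 0.131
f(0.0013, 0.131) = 8*0.0013^2 + 5*0.131^2 = 0.0859


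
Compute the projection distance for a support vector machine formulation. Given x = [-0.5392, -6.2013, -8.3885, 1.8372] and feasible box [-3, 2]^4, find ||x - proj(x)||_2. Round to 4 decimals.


Project each component onto [-3, 2].
clip(-0.5392) = -0.5392, clip(-6.2013) = -3.0, clip(-8.3885) = -3.0, clip(1.8372) = 1.8372
Projection = [-0.5392, -3.0, -3.0, 1.8372]
Squared diffs: [0.0, 10.2483, 29.0359, 0.0]
Distance = sqrt(39.2842) = 6.2677


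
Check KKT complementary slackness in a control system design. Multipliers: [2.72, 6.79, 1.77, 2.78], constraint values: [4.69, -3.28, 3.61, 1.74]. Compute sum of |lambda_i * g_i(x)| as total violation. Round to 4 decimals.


KKT complementary slackness check:
lambda_1 * g_1 = 2.72 * 4.69 = 12.7568
lambda_2 * g_2 = 6.79 * -3.28 = -22.2712
lambda_3 * g_3 = 1.77 * 3.61 = 6.3897
lambda_4 * g_4 = 2.78 * 1.74 = 4.8372
Total violation = 12.7568 + 22.2712 + 6.3897 + 4.8372 = 46.2549


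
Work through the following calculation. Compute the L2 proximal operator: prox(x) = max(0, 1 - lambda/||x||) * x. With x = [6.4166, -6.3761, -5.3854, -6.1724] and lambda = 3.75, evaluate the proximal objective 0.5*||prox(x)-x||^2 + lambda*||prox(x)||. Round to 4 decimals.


Step 1: Compute ||x||.
||x|| = 12.2036
Step 2: Compute scaling factor.
scale = max(0, 1 - 3.75/12.2036) = 0.6927
Step 3: prox(x) = [4.4449, -4.4168, -3.7305, -4.2757]
||prox(x)|| = 8.4536
Step 4: Proximal objective.
0.5*||prox-x||^2 = 7.0313
lambda*||prox|| = 31.701
Total = 38.7323


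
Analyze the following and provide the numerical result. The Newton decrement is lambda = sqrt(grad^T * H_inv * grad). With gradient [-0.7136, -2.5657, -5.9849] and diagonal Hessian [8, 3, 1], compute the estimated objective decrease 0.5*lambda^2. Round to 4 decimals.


Step 1: H is diagonal, so H^(-1) * g = [-0.0892, -0.8552, -5.9849].
Step 2: g^T H^(-1) g = sum_i g_i^2 / H_ii
  = (-0.7136)^2/8 + (-2.5657)^2/3 + (-5.9849)^2/1
  = 0.0637 + 2.1943 + 35.819 = 38.077
Step 3: Objective decrease = 0.5 * g^T H^(-1) g = 19.0385


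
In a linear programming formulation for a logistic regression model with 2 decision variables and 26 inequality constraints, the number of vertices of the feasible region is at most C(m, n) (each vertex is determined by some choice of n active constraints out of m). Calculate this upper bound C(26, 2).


Each vertex corresponds to some choice of n active constraints out of m, so the number of vertices is at most C(m, n) = m! / (n!(m-n)!).
m = 26, n = 2
Numerator: 26 * 25
Denominator: 2! = 2
C(26, 2) = 325


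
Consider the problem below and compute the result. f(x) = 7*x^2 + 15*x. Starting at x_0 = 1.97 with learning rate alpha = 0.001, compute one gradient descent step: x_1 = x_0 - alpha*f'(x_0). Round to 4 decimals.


We compute the gradient at x_0 and apply the update.
f'(x) = 14*x + 15
f'(1.97) = 14*1.97 + 15 = 42.58
x_1 = 1.97 - 0.001*42.58 = 1.9274


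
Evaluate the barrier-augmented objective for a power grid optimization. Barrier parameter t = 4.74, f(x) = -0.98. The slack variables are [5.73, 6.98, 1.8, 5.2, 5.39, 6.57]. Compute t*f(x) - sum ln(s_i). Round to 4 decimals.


Step 1: Compute log-barrier.
ln values: [1.7457, 1.943, 0.5878, 1.6487, 1.6845, 1.8825]
phi = -(1.7457 + 1.943 + 0.5878 + 1.6487 + 1.6845 + 1.8825) = -9.4923
Step 2: Compute augmented objective.
t*f(x) = 4.74*-0.98 = -4.6452
Total = -4.6452 - 9.4923 = -14.1375


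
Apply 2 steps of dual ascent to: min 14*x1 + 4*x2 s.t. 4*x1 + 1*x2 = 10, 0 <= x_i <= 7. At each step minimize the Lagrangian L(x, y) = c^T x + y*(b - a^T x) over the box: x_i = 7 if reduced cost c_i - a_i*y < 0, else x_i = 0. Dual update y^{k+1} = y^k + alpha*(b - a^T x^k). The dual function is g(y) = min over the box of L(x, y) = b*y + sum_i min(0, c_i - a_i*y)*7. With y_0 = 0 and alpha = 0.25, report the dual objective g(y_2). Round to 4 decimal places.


Dual ascent for LP: min 14*x1 + 4*x2, 4*x1 + 1*x2 = 10, 0 <= x_i <= 7
Step 1: y^k = 0.0, reduced costs: (14.0, 4.0)
  x^k = (0.0, 0.0), subgradient = b - a^T x = 10.0
  y^{k+1} = 0.0 + 0.25*10.0 = 2.5
Step 2: y^k = 2.5, reduced costs: (4.0, 1.5)
  x^k = (0.0, 0.0), subgradient = b - a^T x = 10.0
  y^{k+1} = 2.5 + 0.25*10.0 = 5.0
Dual objective at y_2 = 5.0: reduced costs (-6.0, -1.0), box minimizer x = (7.0, 7.0)
g(y_2) = b*y + (c1 - a1*y)*x1 + (c2 - a2*y)*x2 = 10*5.0 + (-6.0)*7.0 + (-1.0)*7.0 = 50.0 - 42.0 - 7.0 = 1.0


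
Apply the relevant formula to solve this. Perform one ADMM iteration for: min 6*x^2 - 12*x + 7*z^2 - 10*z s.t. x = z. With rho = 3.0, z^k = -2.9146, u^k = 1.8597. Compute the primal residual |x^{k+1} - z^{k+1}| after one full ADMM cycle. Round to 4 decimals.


ADMM iteration with rho = 3.0, z^k = -2.9146, u^k = 1.8597
Step 1: x-update.
Minimize 6*x^2 - 12*x + (3.0/2)*(x + 2.9146 + 1.8597)^2
FOC: (2*6 + 3.0)*x = 12 + 3.0*(-2.9146 - 1.8597)
x^{k+1} = -0.1549
Step 2: z-update.
Minimize 7*z^2 - 10*z + (3.0/2)*(-0.1549 - z + 1.8597)^2
FOC: (2*7 + 3.0)*z = 10 + 3.0*(-0.1549 + 1.8597)
z^{k+1} = 0.8891
Step 3: u-update.
u^{k+1} = 1.8597 - 0.1549 - 0.8891 = 0.8158
Step 4: Primal residual = |-0.1549 - 0.8891| = 1.0439


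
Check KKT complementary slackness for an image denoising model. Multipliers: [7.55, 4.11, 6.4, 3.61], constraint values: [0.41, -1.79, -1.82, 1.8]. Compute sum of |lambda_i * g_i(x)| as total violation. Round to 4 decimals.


KKT complementary slackness check:
lambda_1 * g_1 = 7.55 * 0.41 = 3.0955
lambda_2 * g_2 = 4.11 * -1.79 = -7.3569
lambda_3 * g_3 = 6.4 * -1.82 = -11.648
lambda_4 * g_4 = 3.61 * 1.8 = 6.498
Total violation = 3.0955 + 7.3569 + 11.648 + 6.498 = 28.5984


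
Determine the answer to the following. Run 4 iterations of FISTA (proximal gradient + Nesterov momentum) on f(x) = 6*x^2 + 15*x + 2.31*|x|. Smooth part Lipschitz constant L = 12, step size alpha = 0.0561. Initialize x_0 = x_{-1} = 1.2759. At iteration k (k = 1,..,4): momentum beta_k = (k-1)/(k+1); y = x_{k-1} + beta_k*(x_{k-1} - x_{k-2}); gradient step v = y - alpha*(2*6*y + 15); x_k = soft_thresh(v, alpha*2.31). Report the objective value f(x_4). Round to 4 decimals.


FISTA on f(x) = 6*x^2 + 15*x + 2.31*|x|
L = 12, alpha = 0.0561
Iteration 1: beta = 0.0, y = 1.2759 + 0.0*(1.2759 - 1.2759) = 1.2759
  grad(y) = 30.3108, v = y - alpha*grad = -0.4245
  prox(v) = soft_thresh(-0.4245, 0.1296) = -0.2949
Iteration 2: beta = 0.3333, y = -0.2949 + 0.3333*(-0.2949 - 1.2759) = -0.8186
  grad(y) = 5.1773, v = y - alpha*grad = -1.109
  prox(v) = soft_thresh(-1.109, 0.1296) = -0.9794
Iteration 3: beta = 0.5, y = -0.9794 + 0.5*(-0.9794 + 0.2949) = -1.3216
  grad(y) = -0.8598, v = y - alpha*grad = -1.2734
  prox(v) = soft_thresh(-1.2734, 0.1296) = -1.1438
Iteration 4: beta = 0.6, y = -1.1438 + 0.6*(-1.1438 + 0.9794) = -1.2425
  grad(y) = 0.0904, v = y - alpha*grad = -1.2475
  prox(v) = soft_thresh(-1.2475, 0.1296) = -1.1179
f(x_4) = 6*(-1.1179)^2 + 15*(-1.1179) + 2.31*|-1.1179| = -6.6879


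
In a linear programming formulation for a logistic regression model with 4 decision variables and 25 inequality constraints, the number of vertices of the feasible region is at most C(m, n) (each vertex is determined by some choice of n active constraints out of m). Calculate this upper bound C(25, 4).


Each vertex corresponds to some choice of n active constraints out of m, so the number of vertices is at most C(m, n) = m! / (n!(m-n)!).
m = 25, n = 4
Numerator: 25 * 24 * 23 * 22
Denominator: 4! = 24
C(25, 4) = 12650


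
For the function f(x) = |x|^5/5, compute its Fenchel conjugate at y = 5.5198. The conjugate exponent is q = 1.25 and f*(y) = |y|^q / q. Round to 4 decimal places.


The conjugate exponent q satisfies 1/p + 1/q = 1.
p = 5, so q = 5/(5 - 1) = 1.25
|y|^q = 5.5198^1.25 = 8.4607
f*(5.5198) = 8.4607 / 1.25 = 6.7685


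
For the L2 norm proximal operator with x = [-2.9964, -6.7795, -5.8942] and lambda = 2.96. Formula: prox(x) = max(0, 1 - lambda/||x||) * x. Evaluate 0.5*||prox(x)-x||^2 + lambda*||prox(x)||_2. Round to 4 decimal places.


Step 1: Compute ||x||.
||x|| = 9.47
Step 2: Compute scaling factor.
scale = max(0, 1 - 2.96/9.47) = 0.6874
Step 3: prox(x) = [-2.0598, -4.6605, -4.0519]
||prox(x)|| = 6.51
Step 4: Proximal objective.
0.5*||prox-x||^2 = 4.3808
lambda*||prox|| = 19.2696
Total = 23.6505


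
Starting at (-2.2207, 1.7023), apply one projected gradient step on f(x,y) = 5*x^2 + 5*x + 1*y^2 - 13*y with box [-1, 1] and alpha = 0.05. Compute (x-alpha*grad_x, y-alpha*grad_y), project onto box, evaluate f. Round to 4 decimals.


Step 1: Compute gradient at (-2.2207, 1.7023).
grad_x = 2*5*-2.2207 + 5 = -17.207
grad_y = 2*1*1.7023 - 13 = -9.5954
Step 2: Gradient step.
x_raw = -2.2207 - 0.05*-17.207 = -1.3604
y_raw = 1.7023 - 0.05*-9.5954 = 2.1821
Step 3: Project onto [-1, 1].
x_proj = clip(-1.3604) = -1.0
y_proj = clip(2.1821) = 1.0
Step 4: Evaluate f.
f(-1.0, 1.0) = -12.0


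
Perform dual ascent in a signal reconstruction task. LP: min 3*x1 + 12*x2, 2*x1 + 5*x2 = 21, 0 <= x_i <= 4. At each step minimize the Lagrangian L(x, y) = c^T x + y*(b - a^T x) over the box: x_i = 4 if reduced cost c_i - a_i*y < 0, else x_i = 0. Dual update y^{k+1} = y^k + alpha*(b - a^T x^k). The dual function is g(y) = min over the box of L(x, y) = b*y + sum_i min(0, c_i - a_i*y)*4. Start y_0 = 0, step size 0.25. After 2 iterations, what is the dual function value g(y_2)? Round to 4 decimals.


Dual ascent for LP: min 3*x1 + 12*x2, 2*x1 + 5*x2 = 21, 0 <= x_i <= 4
Step 1: y^k = 0.0, reduced costs: (3.0, 12.0)
  x^k = (0.0, 0.0), subgradient = b - a^T x = 21.0
  y^{k+1} = 0.0 + 0.25*21.0 = 5.25
Step 2: y^k = 5.25, reduced costs: (-7.5, -14.25)
  x^k = (4.0, 4.0), subgradient = b - a^T x = -7.0
  y^{k+1} = 5.25 + 0.25*-7.0 = 3.5
Dual objective at y_2 = 3.5: reduced costs (-4.0, -5.5), box minimizer x = (4.0, 4.0)
g(y_2) = b*y + (c1 - a1*y)*x1 + (c2 - a2*y)*x2 = 21*3.5 + (-4.0)*4.0 + (-5.5)*4.0 = 73.5 - 16.0 - 22.0 = 35.5


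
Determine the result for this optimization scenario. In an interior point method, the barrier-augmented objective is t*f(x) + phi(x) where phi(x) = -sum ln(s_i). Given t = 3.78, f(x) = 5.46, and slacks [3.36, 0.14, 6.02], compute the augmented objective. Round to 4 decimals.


Step 1: Compute log-barrier.
ln values: [1.2119, -1.9661, 1.7951]
phi = -(1.2119 - 1.9661 + 1.7951) = -1.0409
Step 2: Compute augmented objective.
t*f(x) = 3.78*5.46 = 20.6388
Total = 20.6388 - 1.0409 = 19.5979


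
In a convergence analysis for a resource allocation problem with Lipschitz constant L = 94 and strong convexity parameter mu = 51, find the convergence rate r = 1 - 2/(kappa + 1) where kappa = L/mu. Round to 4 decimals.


Step 1: Compute the condition number.
kappa = L/mu = 94/51 = 1.8431
Step 2: Compute the convergence rate.
r = 1 - 2/(kappa + 1) = 1 - 2*mu/(L + mu) = (L - mu)/(L + mu) = 43/145 = 0.2966


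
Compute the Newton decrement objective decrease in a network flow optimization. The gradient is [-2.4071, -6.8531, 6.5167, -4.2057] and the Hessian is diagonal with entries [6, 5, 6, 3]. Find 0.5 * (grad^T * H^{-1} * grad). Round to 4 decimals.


Step 1: H is diagonal, so H^(-1) * g = [-0.4012, -1.3706, 1.0861, -1.4019].
Step 2: g^T H^(-1) g = sum_i g_i^2 / H_ii
  = (-2.4071)^2/6 + (-6.8531)^2/5 + (6.5167)^2/6 + (-4.2057)^2/3
  = 0.9657 + 9.393 + 7.0779 + 5.896 = 23.3326
Step 3: Objective decrease = 0.5 * g^T H^(-1) g = 11.6663


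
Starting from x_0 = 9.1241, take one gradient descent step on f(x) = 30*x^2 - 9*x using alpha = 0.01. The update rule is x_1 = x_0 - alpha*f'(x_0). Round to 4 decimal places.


We compute the gradient at x_0 and apply the update.
f'(x) = 60*x - 9
f'(9.1241) = 60*9.1241 - 9 = 538.446
x_1 = 9.1241 - 0.01*538.446 = 3.7396


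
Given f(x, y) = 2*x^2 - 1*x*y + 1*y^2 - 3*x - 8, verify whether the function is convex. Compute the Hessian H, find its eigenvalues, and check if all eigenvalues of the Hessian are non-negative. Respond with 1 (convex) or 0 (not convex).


The Hessian of f(x,y) = 2*x^2 - 1*x*y + 1*y^2 - 3*x - 8 is:
H = [[4, -1], [-1, 2]]
Trace = 4 + 2 = 6
Determinant = 4*2 - (-1)^2 = 7
Discriminant = (6)^2 - 4*7 = 8.0
Eigenvalues: lambda_1 = 1.5858, lambda_2 = 4.4142
The function is convex.

1


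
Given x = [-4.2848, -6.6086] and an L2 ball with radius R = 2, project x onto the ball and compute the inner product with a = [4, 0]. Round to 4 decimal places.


Step 1: Compute ||x|| (intermediates to 6 decimals).
||x|| = sqrt((-4.2848)^2 + (-6.6086)^2) = 7.87611
Step 2: Project.
Since ||x|| > R, scale = R/||x|| = 2/7.87611 = 0.253932, proj(x) = scale * x
proj(x) = [-1.088048, -1.678135]
Step 3: Dot product.
a^T * proj(x) = 4*(-1.088048) + 0*(-1.678135) = -4.3522


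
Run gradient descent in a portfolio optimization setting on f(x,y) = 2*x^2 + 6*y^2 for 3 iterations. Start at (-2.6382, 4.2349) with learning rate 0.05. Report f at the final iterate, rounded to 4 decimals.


Gradient descent on f(x,y) = 2*x^2 + 6*y^2.
Starting point: (-2.6382, 4.2349), alpha = 0.05
Step 1: grad_x = 2*2*-2.6382 = -10.5528, grad_y = 2*6*4.2349 = 50.8188
  x_1 = -2.6382 - 0.05*-10.5528 = -2.1106
  y_1 = 4.2349 - 0.05*50.8188 = 1.694
Step 2: grad_x = 2*2*-2.1106 = -8.4422, grad_y = 2*6*1.694 = 20.3275
  x_2 = -2.1106 - 0.05*-8.4422 = -1.6884
  y_2 = 1.694 - 0.05*20.3275 = 0.6776
Step 3: grad_x = 2*2*-1.6884 = -6.7538, grad_y = 2*6*0.6776 = 8.131
  x_3 = -1.6884 - 0.05*-6.7538 = -1.3508
  y_3 = 0.6776 - 0.05*8.131 = 0.271
f(-1.3508, 0.271) = 2*(-1.3508)^2 + 6*0.271^2 = 4.0899


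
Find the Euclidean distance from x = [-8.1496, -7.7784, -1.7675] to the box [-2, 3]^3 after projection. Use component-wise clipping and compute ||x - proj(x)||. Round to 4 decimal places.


Project each component onto [-2, 3].
clip(-8.1496) = -2.0, clip(-7.7784) = -2.0, clip(-1.7675) = -1.7675
Projection = [-2.0, -2.0, -1.7675]
Squared diffs: [37.8176, 33.3899, 0.0]
Distance = sqrt(71.2075) = 8.4385


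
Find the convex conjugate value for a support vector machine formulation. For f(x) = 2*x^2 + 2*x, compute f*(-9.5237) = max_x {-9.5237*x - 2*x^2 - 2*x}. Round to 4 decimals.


f*(y) = sup_x {y*x - a*x^2 - b*x} = sup_x {(y-b)*x - a*x^2}
FOC: (y - b) - 2a*x = 0 => x* = (y - b)/(2a)
x* = (-9.5237 - 2)/(2*2) = -2.8809
f*(-9.5237) = (y-b)^2/(4a) = (-9.5237 - 2)^2/(4*2)
= 132.7957/8 = 16.5995


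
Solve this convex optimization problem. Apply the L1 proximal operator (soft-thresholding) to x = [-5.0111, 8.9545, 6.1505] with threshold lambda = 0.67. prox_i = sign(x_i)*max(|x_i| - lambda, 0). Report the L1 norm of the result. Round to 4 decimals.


Soft-thresholding with lambda = 0.67:
prox(-5.0111) = sign(-5.0111)*max(|-5.0111| - 0.67, 0) = -4.3411
prox(8.9545) = sign(8.9545)*max(|8.9545| - 0.67, 0) = 8.2845
prox(6.1505) = sign(6.1505)*max(|6.1505| - 0.67, 0) = 5.4805
prox(x) = [-4.3411, 8.2845, 5.4805]
||prox(x)||_1 = 4.3411 + 8.2845 + 5.4805 = 18.1061


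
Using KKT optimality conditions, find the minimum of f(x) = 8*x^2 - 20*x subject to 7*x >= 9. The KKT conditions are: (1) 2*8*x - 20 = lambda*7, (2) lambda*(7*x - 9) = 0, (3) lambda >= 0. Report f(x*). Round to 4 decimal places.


Step 1: Try lambda = 0 (constraint inactive).
x_unc = 20/(2*8) = 1.25
Check: 7*1.25 = 8.75 < 9 -- violated!
Step 2: Constraint must be active: 7*x = 9
x* = 9/7 = 1.2857 (rounded; the exact value 9/7 is used below)
lambda = (2*8*(9/7) - 20)/7 = 0.0816
Step 3: Compute optimal value.
f(x*) = 8*(9/7)^2 - 20*(9/7) = -12.4898


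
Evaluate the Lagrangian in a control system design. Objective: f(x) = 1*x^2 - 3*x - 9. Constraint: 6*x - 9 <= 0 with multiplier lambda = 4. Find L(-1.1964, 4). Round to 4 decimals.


Step 1: Evaluate f(x).
f(-1.1964) = 1*(-1.1964)^2 - 3*(-1.1964) - 9 = -3.9794
Step 2: Evaluate g(x).
g(-1.1964) = 6*-1.1964 - 9 = -16.1784
Step 3: Compute Lagrangian.
L = -3.9794 + 4*-16.1784 = -68.693


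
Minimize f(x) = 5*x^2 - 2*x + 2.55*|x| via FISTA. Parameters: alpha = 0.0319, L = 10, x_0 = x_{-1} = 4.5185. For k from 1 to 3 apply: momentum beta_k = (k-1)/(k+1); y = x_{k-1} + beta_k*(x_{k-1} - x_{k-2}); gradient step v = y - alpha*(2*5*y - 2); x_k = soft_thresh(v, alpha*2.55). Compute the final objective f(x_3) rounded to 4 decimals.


FISTA on f(x) = 5*x^2 - 2*x + 2.55*|x|
L = 10, alpha = 0.0319
Iteration 1: beta = 0.0, y = 4.5185 + 0.0*(4.5185 - 4.5185) = 4.5185
  grad(y) = 43.185, v = y - alpha*grad = 3.1409
  prox(v) = soft_thresh(3.1409, 0.0813) = 3.0596
Iteration 2: beta = 0.3333, y = 3.0596 + 0.3333*(3.0596 - 4.5185) = 2.5732
  grad(y) = 23.7324, v = y - alpha*grad = 1.8162
  prox(v) = soft_thresh(1.8162, 0.0813) = 1.7348
Iteration 3: beta = 0.5, y = 1.7348 + 0.5*(1.7348 - 3.0596) = 1.0725
  grad(y) = 8.7247, v = y - alpha*grad = 0.7942
  prox(v) = soft_thresh(0.7942, 0.0813) = 0.7128
f(x_3) = 5*0.7128^2 - 2*0.7128 + 2.55*|0.7128| = 2.9325


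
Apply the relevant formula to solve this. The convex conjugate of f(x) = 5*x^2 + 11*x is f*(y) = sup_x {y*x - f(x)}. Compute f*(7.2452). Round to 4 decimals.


f*(y) = sup_x {y*x - a*x^2 - b*x} = sup_x {(y-b)*x - a*x^2}
FOC: (y - b) - 2a*x = 0 => x* = (y - b)/(2a)
x* = (7.2452 - 11)/(2*5) = -0.3755
f*(7.2452) = (y-b)^2/(4a) = (7.2452 - 11)^2/(4*5)
= 14.0985/20 = 0.7049


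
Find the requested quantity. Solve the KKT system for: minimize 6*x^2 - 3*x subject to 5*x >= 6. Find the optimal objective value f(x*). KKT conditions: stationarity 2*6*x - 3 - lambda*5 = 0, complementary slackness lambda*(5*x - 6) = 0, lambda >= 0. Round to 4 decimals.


Step 1: Try lambda = 0 (constraint inactive).
x_unc = 3/(2*6) = 0.25
Check: 5*0.25 = 1.25 < 6 -- violated!
Step 2: Constraint must be active: 5*x = 6
x* = 6/5 = 1.2
lambda = (2*6*1.2 - 3)/5 = 2.28
Step 3: Compute optimal value.
f(x*) = 6*1.2^2 - 3*1.2 = 5.04


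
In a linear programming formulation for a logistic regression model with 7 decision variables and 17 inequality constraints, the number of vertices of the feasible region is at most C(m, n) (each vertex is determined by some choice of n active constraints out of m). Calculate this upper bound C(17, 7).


Each vertex corresponds to some choice of n active constraints out of m, so the number of vertices is at most C(m, n) = m! / (n!(m-n)!).
m = 17, n = 7
Numerator: 17 * 16 * 15 * 14 * 13 * 12 * 11
Denominator: 7! = 5040
C(17, 7) = 19448


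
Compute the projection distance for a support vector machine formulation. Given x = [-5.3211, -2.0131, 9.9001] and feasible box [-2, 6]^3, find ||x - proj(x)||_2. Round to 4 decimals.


Project each component onto [-2, 6].
clip(-5.3211) = -2.0, clip(-2.0131) = -2.0, clip(9.9001) = 6.0
Projection = [-2.0, -2.0, 6.0]
Squared diffs: [11.0297, 0.0002, 15.2108]
Distance = sqrt(26.2407) = 5.1226


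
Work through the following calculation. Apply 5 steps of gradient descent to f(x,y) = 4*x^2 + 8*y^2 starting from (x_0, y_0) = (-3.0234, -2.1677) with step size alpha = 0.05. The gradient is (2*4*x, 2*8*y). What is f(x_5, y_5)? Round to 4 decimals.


Gradient descent on f(x,y) = 4*x^2 + 8*y^2.
Starting point: (-3.0234, -2.1677), alpha = 0.05
Step 1: grad_x = 2*4*-3.0234 = -24.1872, grad_y = 2*8*-2.1677 = -34.6832
  x_1 = -3.0234 - 0.05*-24.1872 = -1.814
  y_1 = -2.1677 - 0.05*-34.6832 = -0.4335
Step 2: grad_x = 2*4*-1.814 = -14.5123, grad_y = 2*8*-0.4335 = -6.9366
  x_2 = -1.814 - 0.05*-14.5123 = -1.0884
  y_2 = -0.4335 - 0.05*-6.9366 = -0.0867
Step 3: grad_x = 2*4*-1.0884 = -8.7074, grad_y = 2*8*-0.0867 = -1.3873
  x_3 = -1.0884 - 0.05*-8.7074 = -0.6531
  y_3 = -0.0867 - 0.05*-1.3873 = -0.0173
Step 4: grad_x = 2*4*-0.6531 = -5.2244, grad_y = 2*8*-0.0173 = -0.2775
  x_4 = -0.6531 - 0.05*-5.2244 = -0.3918
  y_4 = -0.0173 - 0.05*-0.2775 = -0.0035
Step 5: grad_x = 2*4*-0.3918 = -3.1347, grad_y = 2*8*-0.0035 = -0.0555
  x_5 = -0.3918 - 0.05*-3.1347 = -0.2351
  y_5 = -0.0035 - 0.05*-0.0555 = -0.0007
f(-0.2351, -0.0007) = 4*(-0.2351)^2 + 8*(-0.0007)^2 = 0.2211


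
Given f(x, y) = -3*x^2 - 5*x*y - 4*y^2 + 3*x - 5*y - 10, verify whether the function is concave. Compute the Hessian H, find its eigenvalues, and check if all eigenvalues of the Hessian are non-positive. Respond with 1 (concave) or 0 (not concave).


The Hessian of f(x,y) = -3*x^2 - 5*x*y - 4*y^2 + 3*x - 5*y - 10 is:
H = [[-6, -5], [-5, -8]]
Trace = -6 - 8 = -14
Determinant = -6*-8 - (-5)^2 = 23
Discriminant = (-14)^2 - 4*23 = 104.0
Eigenvalues: lambda_1 = -12.099, lambda_2 = -1.901
The function is concave.

1


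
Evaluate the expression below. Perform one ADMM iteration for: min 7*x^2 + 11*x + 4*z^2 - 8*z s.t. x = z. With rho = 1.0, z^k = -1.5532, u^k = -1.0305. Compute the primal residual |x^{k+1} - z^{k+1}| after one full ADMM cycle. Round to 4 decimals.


ADMM iteration with rho = 1.0, z^k = -1.5532, u^k = -1.0305
Step 1: x-update.
Minimize 7*x^2 + 11*x + (1.0/2)*(x + 1.5532 - 1.0305)^2
FOC: (2*7 + 1.0)*x = -11 + 1.0*(-1.5532 + 1.0305)
x^{k+1} = -0.7682
Step 2: z-update.
Minimize 4*z^2 - 8*z + (1.0/2)*(-0.7682 - z - 1.0305)^2
FOC: (2*4 + 1.0)*z = 8 + 1.0*(-0.7682 - 1.0305)
z^{k+1} = 0.689
Step 3: u-update.
u^{k+1} = -1.0305 - 0.7682 - 0.689 = -2.4877
Step 4: Primal residual = |-0.7682 - 0.689| = 1.4572


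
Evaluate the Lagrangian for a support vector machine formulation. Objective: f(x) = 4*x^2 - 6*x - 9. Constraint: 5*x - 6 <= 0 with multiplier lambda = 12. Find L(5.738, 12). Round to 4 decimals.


Step 1: Evaluate f(x).
f(5.738) = 4*5.738^2 - 6*5.738 - 9 = 88.2706
Step 2: Evaluate g(x).
g(5.738) = 5*5.738 - 6 = 22.69
Step 3: Compute Lagrangian.
L = 88.2706 + 12*22.69 = 360.5506


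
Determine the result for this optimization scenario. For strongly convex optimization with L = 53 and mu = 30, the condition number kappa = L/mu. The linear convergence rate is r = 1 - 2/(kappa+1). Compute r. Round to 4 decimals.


Step 1: Compute the condition number.
kappa = L/mu = 53/30 = 1.7667
Step 2: Compute the convergence rate.
r = 1 - 2/(kappa + 1) = 1 - 2*mu/(L + mu) = (L - mu)/(L + mu) = 23/83 = 0.2771


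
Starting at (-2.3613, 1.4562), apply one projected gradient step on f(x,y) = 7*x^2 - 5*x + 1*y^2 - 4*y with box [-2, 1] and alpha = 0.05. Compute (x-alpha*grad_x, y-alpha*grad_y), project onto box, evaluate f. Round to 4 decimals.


Step 1: Compute gradient at (-2.3613, 1.4562).
grad_x = 2*7*-2.3613 - 5 = -38.0582
grad_y = 2*1*1.4562 - 4 = -1.0876
Step 2: Gradient step.
x_raw = -2.3613 - 0.05*-38.0582 = -0.4584
y_raw = 1.4562 - 0.05*-1.0876 = 1.5106
Step 3: Project onto [-2, 1].
x_proj = clip(-0.4584) = -0.4584
y_proj = clip(1.5106) = 1.0
Step 4: Evaluate f.
f(-0.4584, 1.0) = 0.7628


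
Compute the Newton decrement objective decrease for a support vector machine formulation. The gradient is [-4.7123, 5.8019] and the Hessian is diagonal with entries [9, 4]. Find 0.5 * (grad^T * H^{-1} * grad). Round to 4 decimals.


Step 1: H is diagonal, so H^(-1) * g = [-0.5236, 1.4505].
Step 2: g^T H^(-1) g = sum_i g_i^2 / H_ii
  = (-4.7123)^2/9 + (5.8019)^2/4
  = 2.4673 + 8.4155 = 10.8828
Step 3: Objective decrease = 0.5 * g^T H^(-1) g = 5.4414


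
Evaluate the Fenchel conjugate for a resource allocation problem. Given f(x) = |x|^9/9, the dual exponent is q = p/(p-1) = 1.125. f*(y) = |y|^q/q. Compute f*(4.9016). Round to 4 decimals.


The conjugate exponent q satisfies 1/p + 1/q = 1.
p = 9, so q = 9/(9 - 1) = 1.125
|y|^q = 4.9016^1.125 = 5.979
f*(4.9016) = 5.979 / 1.125 = 5.3147


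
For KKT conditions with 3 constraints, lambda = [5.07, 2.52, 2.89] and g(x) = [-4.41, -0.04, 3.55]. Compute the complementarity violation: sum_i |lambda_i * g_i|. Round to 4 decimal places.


KKT complementary slackness check:
lambda_1 * g_1 = 5.07 * -4.41 = -22.3587
lambda_2 * g_2 = 2.52 * -0.04 = -0.1008
lambda_3 * g_3 = 2.89 * 3.55 = 10.2595
Total violation = 22.3587 + 0.1008 + 10.2595 = 32.719


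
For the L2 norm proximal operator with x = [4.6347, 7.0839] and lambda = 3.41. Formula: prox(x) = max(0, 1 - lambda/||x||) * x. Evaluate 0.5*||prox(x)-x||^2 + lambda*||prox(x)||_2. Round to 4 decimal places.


Step 1: Compute ||x||.
||x|| = 8.4653
Step 2: Compute scaling factor.
scale = max(0, 1 - 3.41/8.4653) = 0.5972
Step 3: prox(x) = [2.7678, 4.2304]
||prox(x)|| = 5.0553
Step 4: Proximal objective.
0.5*||prox-x||^2 = 5.8141
lambda*||prox|| = 17.2386
Total = 23.0528
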